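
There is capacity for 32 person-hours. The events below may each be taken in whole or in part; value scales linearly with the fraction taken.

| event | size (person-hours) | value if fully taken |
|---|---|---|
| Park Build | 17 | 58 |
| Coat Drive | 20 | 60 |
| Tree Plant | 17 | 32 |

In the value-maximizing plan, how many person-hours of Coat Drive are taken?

15

Sort by value density: Park Build 58/17≈3.41, Coat Drive 60/20≈3, Tree Plant 32/17≈1.88.
All 17 person-hours of Park Build fit (value 58) ; 15 remain.
15 person-hours left: a 15/20 share of Coat Drive gives 60×15/20 = 45.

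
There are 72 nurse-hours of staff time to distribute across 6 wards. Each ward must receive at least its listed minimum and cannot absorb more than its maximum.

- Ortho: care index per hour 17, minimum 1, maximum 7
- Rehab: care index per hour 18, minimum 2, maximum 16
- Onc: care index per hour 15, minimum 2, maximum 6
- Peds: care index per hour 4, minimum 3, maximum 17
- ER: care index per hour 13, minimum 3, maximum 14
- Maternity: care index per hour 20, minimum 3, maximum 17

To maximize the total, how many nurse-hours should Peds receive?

12

Meeting every minimum uses 1+2+2+3+3+3 = 14 nurse-hours, leaving 58.
Rank by care index per hour: Maternity 20 > Rehab 18 > Ortho 17 > Onc 15 > ER 13 > Peds 4.
Give Maternity 14 more to hit its cap of 17 ; 44 left.
Rehab: +14 to 16 (cap) ; 30 left.
Ortho: +6 to 7 (cap) ; 24 left.
Onc: +4 to 6 (cap) ; 20 left.
Give ER 11 more to hit its cap of 14 ; 9 left.
Only 9 left; Peds takes them to reach 12.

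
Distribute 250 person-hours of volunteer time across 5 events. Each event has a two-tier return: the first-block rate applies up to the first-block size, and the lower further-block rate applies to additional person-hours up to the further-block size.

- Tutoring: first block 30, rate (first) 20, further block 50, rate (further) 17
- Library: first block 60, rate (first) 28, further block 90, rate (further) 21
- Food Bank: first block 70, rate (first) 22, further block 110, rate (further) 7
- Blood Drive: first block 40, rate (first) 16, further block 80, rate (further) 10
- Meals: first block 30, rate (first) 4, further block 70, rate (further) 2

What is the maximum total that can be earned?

5710

Rank every tier by rate: Library/first 28 > Food Bank/first 22 > Library/second 21 > Tutoring/first 20 > Tutoring/second 17 > Blood Drive/first 16 > Blood Drive/second 10 > Food Bank/second 7 > Meals/first 4 > Meals/second 2.
Library first at 28: fill all 60 — 190 left.
Food Bank first at 22: fill all 70 — 120 left.
Library/second (21): +90 — 30 left.
Fill Tutoring first block (30 at 20) — 0 left.
Total = 28×60 + 22×70 + 21×90 + 20×30 = 5710.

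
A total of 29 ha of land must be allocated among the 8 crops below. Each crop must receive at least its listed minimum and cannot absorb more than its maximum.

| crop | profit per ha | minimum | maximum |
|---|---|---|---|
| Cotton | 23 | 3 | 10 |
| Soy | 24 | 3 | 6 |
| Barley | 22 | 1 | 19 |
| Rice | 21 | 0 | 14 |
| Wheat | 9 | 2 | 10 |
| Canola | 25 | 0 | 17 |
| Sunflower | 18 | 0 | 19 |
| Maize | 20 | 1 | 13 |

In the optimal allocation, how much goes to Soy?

Meeting every minimum uses 3+3+1+0+2+0+0+1 = 10 ha, leaving 19.
Order the crops by profit per ha: Canola 25 > Soy 24 > Cotton 23 > Barley 22 > Rice 21 > Maize 20 > Sunflower 18 > Wheat 9.
Canola: +17 to 17 (cap) → 2 left.
Soy: +2 (room for 3) → 5. Pool exhausted.

5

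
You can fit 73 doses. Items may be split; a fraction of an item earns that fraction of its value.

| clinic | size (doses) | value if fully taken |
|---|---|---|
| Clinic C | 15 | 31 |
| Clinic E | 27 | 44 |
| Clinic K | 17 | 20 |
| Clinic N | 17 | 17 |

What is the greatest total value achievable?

Best value per unit of size first: Clinic C 31/15≈2.07, Clinic E 44/27≈1.63, Clinic K 20/17≈1.18, Clinic N 17/17≈1.
Take all of Clinic C (15 doses, value 31) — 58 doses left.
Clinic E: take in full, 27 doses for value 44 — 31 left.
Clinic K: take in full, 17 doses for value 20 — 14 left.
Fill the last 14 doses with part of Clinic N: 14/17 of it earns 14.
Total value = 109.

109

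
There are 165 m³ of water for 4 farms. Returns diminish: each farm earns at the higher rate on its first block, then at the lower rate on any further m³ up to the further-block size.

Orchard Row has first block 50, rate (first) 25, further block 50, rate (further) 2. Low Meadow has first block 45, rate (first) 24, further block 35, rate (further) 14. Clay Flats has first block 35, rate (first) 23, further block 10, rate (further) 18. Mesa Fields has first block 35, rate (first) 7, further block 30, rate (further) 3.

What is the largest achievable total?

Rank every tier by rate: Orchard Row/tier1 25 > Low Meadow/tier1 24 > Clay Flats/tier1 23 > Clay Flats/tier2 18 > Low Meadow/tier2 14 > Mesa Fields/tier1 7 > Mesa Fields/tier2 3 > Orchard Row/tier2 2.
Orchard Row tier1 at 25: fill all 50 → 115 left.
Low Meadow tier1 at 24: fill all 45 → 70 left.
Fill Clay Flats tier1 block (35 at 23) → 35 left.
Clay Flats tier2 at 18: fill all 10 → 25 left.
25 remain; put them into Low Meadow tier2 at 14.
Total = 25×50 + 24×45 + 23×35 + 18×10 + 14×25 = 3665.

3665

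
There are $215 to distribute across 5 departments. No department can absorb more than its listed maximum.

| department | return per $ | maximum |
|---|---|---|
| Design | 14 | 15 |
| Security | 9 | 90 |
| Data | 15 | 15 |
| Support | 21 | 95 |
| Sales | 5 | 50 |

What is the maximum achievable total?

3240

Highest return per $ first: Support 21 > Data 15 > Design 14 > Security 9 > Sales 5.
Support: +95 to 95 (cap) ; 120 left.
Data takes 15 to reach its cap of 15 ; 105 left.
Give Design 15 to hit its cap of 15 ; 90 left.
Give Security 90 to hit its cap of 90 ; 0 left.
Total = 14×15 + 9×90 + 15×15 + 21×95 = 3240.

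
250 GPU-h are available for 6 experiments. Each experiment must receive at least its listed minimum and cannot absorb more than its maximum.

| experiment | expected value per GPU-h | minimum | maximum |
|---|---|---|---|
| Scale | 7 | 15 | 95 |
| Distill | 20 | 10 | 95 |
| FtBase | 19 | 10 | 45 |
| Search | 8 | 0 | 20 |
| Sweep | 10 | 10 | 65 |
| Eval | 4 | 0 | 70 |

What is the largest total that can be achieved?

3740

Meeting every minimum uses 15+10+10+0+10+0 = 45 GPU-h, leaving 205.
Highest expected value per GPU-h first: Distill 20 > FtBase 19 > Sweep 10 > Search 8 > Scale 7 > Eval 4.
Distill takes 85 more to reach its cap of 95 → 120 left.
Give FtBase 35 more to hit its cap of 45 → 85 left.
Sweep takes 55 more to reach its cap of 65 → 30 left.
Give Search 20 more to hit its cap of 20 → 10 left.
Scale has room for 80 more but only 10 remain, so it gets 25.
Total = 7×25 + 20×95 + 19×45 + 8×20 + 10×65 = 3740.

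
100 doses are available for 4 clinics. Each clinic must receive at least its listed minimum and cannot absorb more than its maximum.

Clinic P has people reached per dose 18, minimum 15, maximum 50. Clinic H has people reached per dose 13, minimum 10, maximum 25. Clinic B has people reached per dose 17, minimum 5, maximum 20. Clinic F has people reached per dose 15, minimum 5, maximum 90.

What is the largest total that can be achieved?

Meeting every minimum uses 15+10+5+5 = 35 doses, leaving 65.
Rank by people reached per dose: Clinic P 18 > Clinic B 17 > Clinic F 15 > Clinic H 13.
Clinic P takes 35 more to reach its cap of 50 — 30 left.
Give Clinic B 15 more to hit its cap of 20 — 15 left.
Only 15 left; Clinic F takes them to reach 20.
Total = 18×50 + 13×10 + 17×20 + 15×20 = 1670.

1670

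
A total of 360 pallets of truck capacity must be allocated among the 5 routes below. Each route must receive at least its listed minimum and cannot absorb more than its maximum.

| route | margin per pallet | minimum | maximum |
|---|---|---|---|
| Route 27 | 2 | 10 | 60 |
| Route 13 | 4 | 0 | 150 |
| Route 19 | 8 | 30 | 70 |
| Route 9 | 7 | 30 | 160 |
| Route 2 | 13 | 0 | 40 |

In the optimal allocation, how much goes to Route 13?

Meeting every minimum uses 10+0+30+30+0 = 70 pallets, leaving 290.
Rank by margin per pallet: Route 2 13 > Route 19 8 > Route 9 7 > Route 13 4 > Route 27 2.
Give Route 2 40 more to hit its cap of 40 ; 250 left.
Route 19 takes 40 more to reach its cap of 70 ; 210 left.
Route 9 takes 130 more to reach its cap of 160 ; 80 left.
Route 13 has room for 150 more but only 80 remain, so it gets 80.

80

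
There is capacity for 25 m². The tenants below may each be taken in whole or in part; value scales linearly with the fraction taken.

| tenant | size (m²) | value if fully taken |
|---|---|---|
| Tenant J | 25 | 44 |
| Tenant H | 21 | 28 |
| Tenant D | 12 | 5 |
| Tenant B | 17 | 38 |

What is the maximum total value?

52.08

Sort by value density: Tenant B 38/17≈2.24, Tenant J 44/25≈1.76, Tenant H 28/21≈1.33, Tenant D 5/12≈0.417.
All 17 m² of Tenant B fit (value 38) — 8 remain.
Only 8 m² remain; take 8/25 of Tenant J for value 44×8/25 = 14.08.
Total value = 52.08.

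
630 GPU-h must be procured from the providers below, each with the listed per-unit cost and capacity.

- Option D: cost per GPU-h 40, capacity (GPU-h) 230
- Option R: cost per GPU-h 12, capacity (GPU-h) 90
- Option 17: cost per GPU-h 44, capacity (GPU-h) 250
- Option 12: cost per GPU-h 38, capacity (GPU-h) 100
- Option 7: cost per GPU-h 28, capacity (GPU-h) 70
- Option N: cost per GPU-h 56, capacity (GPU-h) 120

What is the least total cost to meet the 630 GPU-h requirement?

Cheapest first:
Option R (12): use full 90 ; 540 GPU-h to go.
Option 7 (28): use full 70 ; 470 GPU-h to go.
Take 100 from Option 12 at 38 ; need 370 more.
Option D (40): use full 230 ; 140 GPU-h to go.
Take 140 from Option 17 at 44 to finish.
Option N: unused.
Cost = 90×12 + 70×28 + 100×38 + 230×40 + 140×44 = 22200.

22200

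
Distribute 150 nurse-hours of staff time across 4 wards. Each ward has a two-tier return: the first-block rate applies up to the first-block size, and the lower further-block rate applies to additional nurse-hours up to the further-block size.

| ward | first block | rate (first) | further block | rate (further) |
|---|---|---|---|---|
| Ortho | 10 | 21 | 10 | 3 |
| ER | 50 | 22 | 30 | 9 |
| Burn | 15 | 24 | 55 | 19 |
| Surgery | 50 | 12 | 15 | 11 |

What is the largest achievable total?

2955

Order all 8 blocks by rate: Burn/T1 24 > ER/T1 22 > Ortho/T1 21 > Burn/T2 19 > Surgery/T1 12 > Surgery/T2 11 > ER/T2 9 > Ortho/T2 3.
Fill Burn T1 block (15 at 24) → 135 left.
ER/T1 (22): +50 → 85 left.
Ortho/T1 (21): +10 → 75 left.
Fill Burn T2 block (55 at 19) → 20 left.
Surgery/T1: +20 of 50 at 12; pool empty.
Total = 24×15 + 22×50 + 21×10 + 19×55 + 12×20 = 2955.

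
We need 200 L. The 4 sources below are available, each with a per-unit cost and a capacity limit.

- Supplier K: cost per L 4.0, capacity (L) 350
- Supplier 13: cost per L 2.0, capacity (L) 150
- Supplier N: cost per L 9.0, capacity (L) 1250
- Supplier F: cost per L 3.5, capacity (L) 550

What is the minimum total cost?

Use sources in increasing cost order.
Supplier 13 at 2.0: take all 150 L ; 50 still needed.
Supplier F (3.5): take the remaining 50 ; done.
Supplier K, Supplier N: unused.
Cost = 150×2.0 + 50×3.5 = 475.

475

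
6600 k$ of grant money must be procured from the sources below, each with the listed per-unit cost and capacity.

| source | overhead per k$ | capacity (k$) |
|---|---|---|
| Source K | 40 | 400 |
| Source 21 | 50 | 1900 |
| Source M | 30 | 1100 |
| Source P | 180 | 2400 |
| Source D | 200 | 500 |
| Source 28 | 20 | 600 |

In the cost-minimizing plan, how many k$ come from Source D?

200

Use sources in increasing cost order.
Take 600 from Source 28 at 20 ; need 6000 more.
Take 1100 from Source M at 30 ; need 4900 more.
Take 400 from Source K at 40 ; need 4500 more.
Source 21 (50): use full 1900 ; 2600 k$ to go.
Take 2400 from Source P at 180 ; need 200 more.
Take 200 from Source D at 200 to finish.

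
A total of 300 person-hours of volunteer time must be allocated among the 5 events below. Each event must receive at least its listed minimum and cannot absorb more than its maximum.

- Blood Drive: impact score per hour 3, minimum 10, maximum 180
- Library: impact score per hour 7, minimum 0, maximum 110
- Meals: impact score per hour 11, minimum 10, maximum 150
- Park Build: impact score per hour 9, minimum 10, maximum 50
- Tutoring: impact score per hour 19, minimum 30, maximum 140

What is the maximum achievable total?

Meeting every minimum uses 10+0+10+10+30 = 60 person-hours, leaving 240.
Rank by impact score per hour: Tutoring 19 > Meals 11 > Park Build 9 > Library 7 > Blood Drive 3.
Tutoring takes 110 more to reach its cap of 140 — 130 left.
Meals: +130 (room for 140) → 140. Pool exhausted.
Total = 3×10 + 11×140 + 9×10 + 19×140 = 4320.

4320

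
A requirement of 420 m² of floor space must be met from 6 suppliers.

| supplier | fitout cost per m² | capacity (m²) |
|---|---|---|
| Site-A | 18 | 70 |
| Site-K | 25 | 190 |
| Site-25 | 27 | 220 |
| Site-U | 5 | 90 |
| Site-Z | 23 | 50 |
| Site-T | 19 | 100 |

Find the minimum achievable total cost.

7510

Fill from the cheapest supplier first.
Take 90 from Site-U at 5 ; need 330 more.
Site-A at 18: take all 70 m² ; 260 still needed.
Site-T at 19: take all 100 m² ; 160 still needed.
Site-Z (23): use full 50 ; 110 m² to go.
Site-K (25): take the remaining 110 ; done.
Site-25: unused.
Cost = 90×5 + 70×18 + 100×19 + 50×23 + 110×25 = 7510.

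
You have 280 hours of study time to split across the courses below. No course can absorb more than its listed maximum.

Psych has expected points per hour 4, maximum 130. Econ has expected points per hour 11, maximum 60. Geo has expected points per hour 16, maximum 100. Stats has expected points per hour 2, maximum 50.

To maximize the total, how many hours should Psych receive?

120

Rank by expected points per hour: Geo 16 > Econ 11 > Psych 4 > Stats 2.
Give Geo 100 to hit its cap of 100 ; 180 left.
Econ: +60 to 60 (cap) ; 120 left.
Psych has room for 130 but only 120 remain, so it gets 120.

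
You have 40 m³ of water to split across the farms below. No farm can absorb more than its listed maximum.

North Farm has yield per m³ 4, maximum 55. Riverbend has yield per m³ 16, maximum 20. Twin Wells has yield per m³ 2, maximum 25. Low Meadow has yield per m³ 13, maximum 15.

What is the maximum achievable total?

535

Rank by yield per m³: Riverbend 16 > Low Meadow 13 > North Farm 4 > Twin Wells 2.
Riverbend: +20 to 20 (cap) → 20 left.
Low Meadow takes 15 to reach its cap of 15 → 5 left.
North Farm has room for 55 but only 5 remain, so it gets 5.
Total = 4×5 + 16×20 + 13×15 = 535.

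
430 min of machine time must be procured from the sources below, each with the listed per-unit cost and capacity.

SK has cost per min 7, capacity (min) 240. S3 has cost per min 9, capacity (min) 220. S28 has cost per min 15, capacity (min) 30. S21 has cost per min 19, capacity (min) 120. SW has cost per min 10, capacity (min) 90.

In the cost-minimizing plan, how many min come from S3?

190

Cheapest first:
SK at 7: take all 240 min → 190 still needed.
S3 (9): take the remaining 190 → done.
SW, S28, S21: unused.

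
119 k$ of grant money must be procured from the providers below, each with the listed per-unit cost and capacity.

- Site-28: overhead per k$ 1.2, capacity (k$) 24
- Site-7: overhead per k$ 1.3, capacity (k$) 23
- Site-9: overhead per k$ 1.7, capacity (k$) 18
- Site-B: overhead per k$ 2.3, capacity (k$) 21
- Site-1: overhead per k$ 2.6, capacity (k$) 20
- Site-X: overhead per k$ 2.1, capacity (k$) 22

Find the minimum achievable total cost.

Fill from the cheapest provider first.
Take 24 from Site-28 at 1.2 ; need 95 more.
Site-7 at 1.3: take all 23 k$ ; 72 still needed.
Site-9 (1.7): use full 18 ; 54 k$ to go.
Site-X (2.1): use full 22 ; 32 k$ to go.
Site-B (2.3): use full 21 ; 11 k$ to go.
Site-1 (2.6): take the remaining 11 ; done.
Cost = 24×1.2 + 23×1.3 + 18×1.7 + 22×2.1 + 21×2.3 + 11×2.6 = 212.4.

212.4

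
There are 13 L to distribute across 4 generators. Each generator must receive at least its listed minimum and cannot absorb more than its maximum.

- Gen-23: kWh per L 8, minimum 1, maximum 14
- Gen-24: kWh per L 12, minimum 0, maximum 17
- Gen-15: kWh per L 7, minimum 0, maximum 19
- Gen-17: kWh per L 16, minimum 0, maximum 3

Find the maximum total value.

164

Meeting every minimum uses 1+0+0+0 = 1 L, leaving 12.
Highest kWh per L first: Gen-17 16 > Gen-24 12 > Gen-23 8 > Gen-15 7.
Gen-17: +3 to 3 (cap) → 9 left.
Only 9 left; Gen-24 takes them to reach 9.
Total = 8×1 + 12×9 + 16×3 = 164.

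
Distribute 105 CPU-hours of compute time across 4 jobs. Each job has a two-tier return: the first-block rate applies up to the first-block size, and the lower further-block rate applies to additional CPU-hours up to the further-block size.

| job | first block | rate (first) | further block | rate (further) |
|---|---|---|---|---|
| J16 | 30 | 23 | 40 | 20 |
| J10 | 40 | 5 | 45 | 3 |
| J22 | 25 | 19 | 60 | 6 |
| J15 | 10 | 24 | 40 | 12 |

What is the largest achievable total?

2205

Treat each block as its own option and order by rate: J15/tier1 24 > J16/tier1 23 > J16/tier2 20 > J22/tier1 19 > J15/tier2 12 > J22/tier2 6 > J10/tier1 5 > J10/tier2 3.
Fill J15 tier1 block (10 at 24) — 95 left.
Fill J16 tier1 block (30 at 23) — 65 left.
Fill J16 tier2 block (40 at 20) — 25 left.
Fill J22 tier1 block (25 at 19) — 0 left.
Total = 24×10 + 23×30 + 20×40 + 19×25 = 2205.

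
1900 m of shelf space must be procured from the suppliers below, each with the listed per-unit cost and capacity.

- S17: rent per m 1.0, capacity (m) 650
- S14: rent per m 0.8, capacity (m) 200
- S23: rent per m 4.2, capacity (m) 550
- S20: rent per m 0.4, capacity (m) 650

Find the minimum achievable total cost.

2750

Use suppliers in increasing cost order.
S20 at 0.4: take all 650 m → 1250 still needed.
S14 at 0.8: take all 200 m → 1050 still needed.
S17 at 1.0: take all 650 m → 400 still needed.
S23 (4.2): take the remaining 400 → done.
Cost = 650×0.4 + 200×0.8 + 650×1.0 + 400×4.2 = 2750.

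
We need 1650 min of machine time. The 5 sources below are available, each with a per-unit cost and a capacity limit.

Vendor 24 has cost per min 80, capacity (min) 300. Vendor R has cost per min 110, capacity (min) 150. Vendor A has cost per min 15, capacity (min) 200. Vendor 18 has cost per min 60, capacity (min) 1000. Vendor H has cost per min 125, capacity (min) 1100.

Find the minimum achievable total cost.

Fill from the cheapest source first.
Vendor A at 15: take all 200 min — 1450 still needed.
Take 1000 from Vendor 18 at 60 — need 450 more.
Vendor 24 at 80: take all 300 min — 150 still needed.
Vendor R at 110: take all 150 min — 0 still needed.
Vendor H: unused.
Cost = 200×15 + 1000×60 + 300×80 + 150×110 = 103500.

103500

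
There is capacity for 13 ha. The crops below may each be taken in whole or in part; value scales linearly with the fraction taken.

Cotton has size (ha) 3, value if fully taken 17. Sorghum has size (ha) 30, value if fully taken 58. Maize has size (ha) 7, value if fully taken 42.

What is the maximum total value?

64.8

Rank by value-to-size ratio: Maize 42/7≈6, Cotton 17/3≈5.67, Sorghum 58/30≈1.93.
Take all of Maize (7 ha, value 42) → 6 ha left.
All 3 ha of Cotton fit (value 17) → 3 remain.
3 ha left: a 3/30 share of Sorghum gives 58×3/30 = 5.8.
Total value = 64.8.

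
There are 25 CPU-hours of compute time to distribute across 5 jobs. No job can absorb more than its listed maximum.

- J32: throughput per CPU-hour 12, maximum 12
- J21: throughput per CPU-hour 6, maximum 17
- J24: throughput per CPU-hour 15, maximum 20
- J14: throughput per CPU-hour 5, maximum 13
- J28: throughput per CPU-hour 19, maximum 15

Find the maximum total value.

Rank by throughput per CPU-hour: J28 19 > J24 15 > J32 12 > J21 6 > J14 5.
J28 takes 15 to reach its cap of 15 ; 10 left.
J24: +10 (room for 20) → 10. Pool exhausted.
Total = 15×10 + 19×15 = 435.

435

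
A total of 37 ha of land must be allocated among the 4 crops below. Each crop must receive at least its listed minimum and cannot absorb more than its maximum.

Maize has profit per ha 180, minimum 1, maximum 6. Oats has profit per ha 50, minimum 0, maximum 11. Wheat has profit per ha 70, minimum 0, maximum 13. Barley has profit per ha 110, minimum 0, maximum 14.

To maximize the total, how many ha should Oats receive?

Meeting every minimum uses 1+0+0+0 = 1 ha, leaving 36.
Order the crops by profit per ha: Maize 180 > Barley 110 > Wheat 70 > Oats 50.
Maize: +5 to 6 (cap) — 31 left.
Give Barley 14 more to hit its cap of 14 — 17 left.
Wheat: +13 to 13 (cap) — 4 left.
Oats has room for 11 more but only 4 remain, so it gets 4.

4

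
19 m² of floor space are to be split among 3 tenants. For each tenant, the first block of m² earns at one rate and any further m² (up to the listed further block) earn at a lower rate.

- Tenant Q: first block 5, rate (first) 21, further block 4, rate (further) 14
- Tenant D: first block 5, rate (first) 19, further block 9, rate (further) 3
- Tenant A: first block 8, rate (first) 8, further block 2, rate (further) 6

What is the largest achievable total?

Treat each block as its own option and order by rate: Tenant Q/T1 21 > Tenant D/T1 19 > Tenant Q/T2 14 > Tenant A/T1 8 > Tenant A/T2 6 > Tenant D/T2 3.
Fill Tenant Q T1 block (5 at 21) → 14 left.
Fill Tenant D T1 block (5 at 19) → 9 left.
Tenant Q T2 at 14: fill all 4 → 5 left.
Tenant A/T1: +5 of 8 at 8; pool empty.
Total = 21×5 + 19×5 + 14×4 + 8×5 = 296.

296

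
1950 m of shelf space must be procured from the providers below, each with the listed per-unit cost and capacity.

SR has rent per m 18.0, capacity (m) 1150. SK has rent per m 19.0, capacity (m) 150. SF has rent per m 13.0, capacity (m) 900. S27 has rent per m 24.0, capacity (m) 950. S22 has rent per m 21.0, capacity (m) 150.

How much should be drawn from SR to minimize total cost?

1050

Cheapest first:
Take 900 from SF at 13.0 ; need 1050 more.
SR at 18.0: take 1050 of its 1150 ; requirement met.
SK, S22, S27: unused.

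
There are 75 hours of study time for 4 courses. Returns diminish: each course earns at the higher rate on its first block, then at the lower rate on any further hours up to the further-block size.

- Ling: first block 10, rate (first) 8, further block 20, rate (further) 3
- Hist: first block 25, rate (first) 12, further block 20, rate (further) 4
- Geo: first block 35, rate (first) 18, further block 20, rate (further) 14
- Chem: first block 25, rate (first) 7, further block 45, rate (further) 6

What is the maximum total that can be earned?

1150

Rank every tier by rate: Geo/T1 18 > Geo/T2 14 > Hist/T1 12 > Ling/T1 8 > Chem/T1 7 > Chem/T2 6 > Hist/T2 4 > Ling/T2 3.
Geo T1 at 18: fill all 35 ; 40 left.
Geo/T2 (14): +20 ; 20 left.
Hist/T1: +20 of 25 at 12; pool empty.
Total = 18×35 + 14×20 + 12×20 = 1150.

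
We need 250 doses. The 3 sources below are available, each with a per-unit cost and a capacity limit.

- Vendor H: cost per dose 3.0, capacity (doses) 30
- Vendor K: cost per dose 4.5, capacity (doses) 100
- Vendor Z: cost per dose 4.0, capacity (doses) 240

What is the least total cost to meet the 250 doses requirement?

970

Cheapest first:
Vendor H at 3.0: take all 30 doses — 220 still needed.
Vendor Z at 4.0: take 220 of its 240 — requirement met.
Vendor K: unused.
Cost = 30×3.0 + 220×4.0 = 970.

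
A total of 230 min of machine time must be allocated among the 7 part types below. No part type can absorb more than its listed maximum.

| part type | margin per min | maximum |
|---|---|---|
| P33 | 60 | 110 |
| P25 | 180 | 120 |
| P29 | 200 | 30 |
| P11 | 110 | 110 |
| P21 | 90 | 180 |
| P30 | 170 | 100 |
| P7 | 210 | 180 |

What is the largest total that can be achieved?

Highest margin per min first: P7 210 > P29 200 > P25 180 > P30 170 > P11 110 > P21 90 > P33 60.
P7 takes 180 to reach its cap of 180 ; 50 left.
P29: +30 to 30 (cap) ; 20 left.
P25: +20 (room for 120) → 20. Pool exhausted.
Total = 180×20 + 200×30 + 210×180 = 47400.

47400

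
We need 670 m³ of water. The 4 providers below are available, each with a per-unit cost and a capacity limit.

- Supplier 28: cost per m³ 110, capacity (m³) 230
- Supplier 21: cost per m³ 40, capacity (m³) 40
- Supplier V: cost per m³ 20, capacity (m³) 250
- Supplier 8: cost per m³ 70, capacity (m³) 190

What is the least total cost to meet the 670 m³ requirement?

40800

Use providers in increasing cost order.
Take 250 from Supplier V at 20 ; need 420 more.
Take 40 from Supplier 21 at 40 ; need 380 more.
Supplier 8 at 70: take all 190 m³ ; 190 still needed.
Supplier 28 (110): take the remaining 190 ; done.
Cost = 250×20 + 40×40 + 190×70 + 190×110 = 40800.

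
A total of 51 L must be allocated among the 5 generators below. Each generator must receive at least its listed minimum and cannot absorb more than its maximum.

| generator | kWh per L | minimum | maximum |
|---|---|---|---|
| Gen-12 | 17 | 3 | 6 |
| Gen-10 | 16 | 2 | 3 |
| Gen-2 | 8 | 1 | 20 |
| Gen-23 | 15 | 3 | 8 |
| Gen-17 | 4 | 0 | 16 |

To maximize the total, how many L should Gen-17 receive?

Meeting every minimum uses 3+2+1+3+0 = 9 L, leaving 42.
Rank by kWh per L: Gen-12 17 > Gen-10 16 > Gen-23 15 > Gen-2 8 > Gen-17 4.
Gen-12 takes 3 more to reach its cap of 6 → 39 left.
Gen-10 takes 1 more to reach its cap of 3 → 38 left.
Gen-23 takes 5 more to reach its cap of 8 → 33 left.
Gen-2 takes 19 more to reach its cap of 20 → 14 left.
Gen-17 has room for 16 more but only 14 remain, so it gets 14.

14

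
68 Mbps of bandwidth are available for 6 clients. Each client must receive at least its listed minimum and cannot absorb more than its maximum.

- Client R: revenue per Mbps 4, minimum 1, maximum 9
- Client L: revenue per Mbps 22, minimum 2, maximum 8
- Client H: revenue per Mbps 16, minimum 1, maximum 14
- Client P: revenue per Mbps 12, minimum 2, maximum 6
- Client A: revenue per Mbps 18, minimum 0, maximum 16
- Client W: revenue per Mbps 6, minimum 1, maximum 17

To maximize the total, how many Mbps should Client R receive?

Meeting every minimum uses 1+2+1+2+0+1 = 7 Mbps, leaving 61.
Order the clients by revenue per Mbps: Client L 22 > Client A 18 > Client H 16 > Client P 12 > Client W 6 > Client R 4.
Client L: +6 to 8 (cap) → 55 left.
Client A: +16 to 16 (cap) → 39 left.
Client H takes 13 more to reach its cap of 14 → 26 left.
Give Client P 4 more to hit its cap of 6 → 22 left.
Client W: +16 to 17 (cap) → 6 left.
Only 6 left; Client R takes them to reach 7.

7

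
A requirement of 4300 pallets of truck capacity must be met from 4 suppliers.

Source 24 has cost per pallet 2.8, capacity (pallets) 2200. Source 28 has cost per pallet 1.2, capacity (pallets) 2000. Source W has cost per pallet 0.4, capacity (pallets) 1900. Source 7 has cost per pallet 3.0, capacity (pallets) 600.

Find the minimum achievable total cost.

4280

Fill from the cheapest supplier first.
Source W (0.4): use full 1900 — 2400 pallets to go.
Take 2000 from Source 28 at 1.2 — need 400 more.
Source 24 at 2.8: take 400 of its 2200 — requirement met.
Source 7: unused.
Cost = 1900×0.4 + 2000×1.2 + 400×2.8 = 4280.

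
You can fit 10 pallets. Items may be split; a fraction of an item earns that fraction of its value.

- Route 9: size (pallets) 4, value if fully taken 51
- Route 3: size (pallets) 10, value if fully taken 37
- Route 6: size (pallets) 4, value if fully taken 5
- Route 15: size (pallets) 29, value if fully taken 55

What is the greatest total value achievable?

73.2

Sort by value density: Route 9 51/4≈12.8, Route 3 37/10≈3.7, Route 15 55/29≈1.9, Route 6 5/4≈1.25.
Take all of Route 9 (4 pallets, value 51) ; 6 pallets left.
6 pallets left: a 6/10 share of Route 3 gives 37×6/10 = 22.2.
Total value = 73.2.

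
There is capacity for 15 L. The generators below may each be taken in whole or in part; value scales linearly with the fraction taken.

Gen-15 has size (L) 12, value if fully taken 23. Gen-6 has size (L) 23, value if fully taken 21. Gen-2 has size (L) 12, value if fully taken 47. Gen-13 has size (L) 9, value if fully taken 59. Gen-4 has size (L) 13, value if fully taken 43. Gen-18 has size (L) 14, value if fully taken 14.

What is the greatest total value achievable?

82.5

Rank by value-to-size ratio: Gen-13 59/9≈6.56, Gen-2 47/12≈3.92, Gen-4 43/13≈3.31, Gen-15 23/12≈1.92, Gen-18 14/14≈1, Gen-6 21/23≈0.913.
All 9 L of Gen-13 fit (value 59) ; 6 remain.
6 L left: a 6/12 share of Gen-2 gives 47×6/12 = 23.5.
Total value = 82.5.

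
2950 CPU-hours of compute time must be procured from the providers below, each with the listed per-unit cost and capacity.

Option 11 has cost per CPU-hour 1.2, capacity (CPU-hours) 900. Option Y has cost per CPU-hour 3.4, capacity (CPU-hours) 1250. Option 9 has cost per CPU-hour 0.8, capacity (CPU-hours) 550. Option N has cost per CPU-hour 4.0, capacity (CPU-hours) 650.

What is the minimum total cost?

Cheapest first:
Take 550 from Option 9 at 0.8 — need 2400 more.
Option 11 (1.2): use full 900 — 1500 CPU-hours to go.
Option Y at 3.4: take all 1250 CPU-hours — 250 still needed.
Option N at 4.0: take 250 of its 650 — requirement met.
Cost = 550×0.8 + 900×1.2 + 1250×3.4 + 250×4.0 = 6770.

6770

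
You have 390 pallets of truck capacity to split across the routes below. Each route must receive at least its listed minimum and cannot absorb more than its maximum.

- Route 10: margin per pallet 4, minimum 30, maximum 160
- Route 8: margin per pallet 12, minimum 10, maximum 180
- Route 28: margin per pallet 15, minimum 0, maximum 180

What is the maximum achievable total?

Meeting every minimum uses 30+10+0 = 40 pallets, leaving 350.
Highest margin per pallet first: Route 28 15 > Route 8 12 > Route 10 4.
Route 28 takes 180 more to reach its cap of 180 ; 170 left.
Route 8: +170 to 180 (cap) ; 0 left.
Total = 4×30 + 12×180 + 15×180 = 4980.

4980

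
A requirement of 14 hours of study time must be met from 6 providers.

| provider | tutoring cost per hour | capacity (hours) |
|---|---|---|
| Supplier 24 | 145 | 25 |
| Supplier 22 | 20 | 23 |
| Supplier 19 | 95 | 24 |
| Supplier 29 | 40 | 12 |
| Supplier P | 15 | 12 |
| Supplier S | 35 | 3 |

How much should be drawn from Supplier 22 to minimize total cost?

Use providers in increasing cost order.
Supplier P (15): use full 12 — 2 hours to go.
Supplier 22 (20): take the remaining 2 — done.
Supplier S, Supplier 29, Supplier 19, Supplier 24: unused.

2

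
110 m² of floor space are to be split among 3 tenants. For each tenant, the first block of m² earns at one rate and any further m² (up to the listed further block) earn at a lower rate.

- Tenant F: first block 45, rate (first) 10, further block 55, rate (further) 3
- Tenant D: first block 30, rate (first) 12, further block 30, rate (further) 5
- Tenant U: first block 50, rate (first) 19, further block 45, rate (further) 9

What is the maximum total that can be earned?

Order all 6 blocks by rate: Tenant U/T1 19 > Tenant D/T1 12 > Tenant F/T1 10 > Tenant U/T2 9 > Tenant D/T2 5 > Tenant F/T2 3.
Fill Tenant U T1 block (50 at 19) — 60 left.
Tenant D/T1 (12): +30 — 30 left.
Tenant F T1 at 10: only 30 left, fill 30.
Total = 19×50 + 12×30 + 10×30 = 1610.

1610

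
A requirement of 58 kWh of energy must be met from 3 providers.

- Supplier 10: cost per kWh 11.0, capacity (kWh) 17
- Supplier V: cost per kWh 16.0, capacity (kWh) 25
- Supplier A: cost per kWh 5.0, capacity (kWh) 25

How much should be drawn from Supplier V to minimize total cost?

Use providers in increasing cost order.
Supplier A (5.0): use full 25 — 33 kWh to go.
Supplier 10 (11.0): use full 17 — 16 kWh to go.
Supplier V (16.0): take the remaining 16 — done.

16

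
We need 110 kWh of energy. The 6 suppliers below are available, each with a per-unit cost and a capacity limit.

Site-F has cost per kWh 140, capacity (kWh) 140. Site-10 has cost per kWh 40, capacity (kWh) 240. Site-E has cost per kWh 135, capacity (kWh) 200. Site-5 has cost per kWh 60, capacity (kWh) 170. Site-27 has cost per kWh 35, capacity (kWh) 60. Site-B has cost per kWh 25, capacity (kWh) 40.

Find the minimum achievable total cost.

3500

Cheapest first:
Site-B at 25: take all 40 kWh ; 70 still needed.
Site-27 (35): use full 60 ; 10 kWh to go.
Site-10 at 40: take 10 of its 240 ; requirement met.
Site-5, Site-E, Site-F: unused.
Cost = 40×25 + 60×35 + 10×40 = 3500.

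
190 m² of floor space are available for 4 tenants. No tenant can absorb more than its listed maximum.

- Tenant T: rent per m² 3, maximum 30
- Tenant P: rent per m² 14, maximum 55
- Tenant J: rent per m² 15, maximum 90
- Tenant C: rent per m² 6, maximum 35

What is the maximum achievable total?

2360

Order the tenants by rent per m²: Tenant J 15 > Tenant P 14 > Tenant C 6 > Tenant T 3.
Tenant J: +90 to 90 (cap) — 100 left.
Tenant P: +55 to 55 (cap) — 45 left.
Tenant C takes 35 to reach its cap of 35 — 10 left.
Tenant T has room for 30 but only 10 remain, so it gets 10.
Total = 3×10 + 14×55 + 15×90 + 6×35 = 2360.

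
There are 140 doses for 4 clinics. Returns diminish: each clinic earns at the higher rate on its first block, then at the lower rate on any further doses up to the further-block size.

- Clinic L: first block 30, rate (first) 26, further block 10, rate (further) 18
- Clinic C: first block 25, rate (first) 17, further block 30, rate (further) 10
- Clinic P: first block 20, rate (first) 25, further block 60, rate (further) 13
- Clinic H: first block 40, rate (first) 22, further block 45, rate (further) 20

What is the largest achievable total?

3150

Treat each block as its own option and order by rate: Clinic L/first 26 > Clinic P/first 25 > Clinic H/first 22 > Clinic H/second 20 > Clinic L/second 18 > Clinic C/first 17 > Clinic P/second 13 > Clinic C/second 10.
Fill Clinic L first block (30 at 26) → 110 left.
Clinic P first at 25: fill all 20 → 90 left.
Clinic H/first (22): +40 → 50 left.
Fill Clinic H second block (45 at 20) → 5 left.
5 remain; put them into Clinic L second at 18.
Total = 26×30 + 25×20 + 22×40 + 20×45 + 18×5 = 3150.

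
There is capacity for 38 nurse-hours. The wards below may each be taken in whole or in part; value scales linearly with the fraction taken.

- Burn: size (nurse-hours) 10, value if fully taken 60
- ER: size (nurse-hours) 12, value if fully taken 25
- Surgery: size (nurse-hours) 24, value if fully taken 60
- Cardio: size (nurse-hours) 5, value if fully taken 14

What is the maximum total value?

Sort by value density: Burn 60/10≈6, Cardio 14/5≈2.8, Surgery 60/24≈2.5, ER 25/12≈2.08.
All 10 nurse-hours of Burn fit (value 60) — 28 remain.
All 5 nurse-hours of Cardio fit (value 14) — 23 remain.
Only 23 nurse-hours remain; take 23/24 of Surgery for value 60×23/24 = 57.5.
Total value = 131.5.

131.5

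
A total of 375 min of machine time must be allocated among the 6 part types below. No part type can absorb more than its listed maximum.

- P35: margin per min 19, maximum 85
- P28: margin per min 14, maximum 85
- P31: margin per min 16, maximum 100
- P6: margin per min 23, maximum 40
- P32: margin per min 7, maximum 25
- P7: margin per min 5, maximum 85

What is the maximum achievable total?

Order the part types by margin per min: P6 23 > P35 19 > P31 16 > P28 14 > P32 7 > P7 5.
Give P6 40 to hit its cap of 40 ; 335 left.
P35: +85 to 85 (cap) ; 250 left.
P31 takes 100 to reach its cap of 100 ; 150 left.
P28 takes 85 to reach its cap of 85 ; 65 left.
Give P32 25 to hit its cap of 25 ; 40 left.
Only 40 left; P7 takes them to reach 40.
Total = 19×85 + 14×85 + 16×100 + 23×40 + 7×25 + 5×40 = 5700.

5700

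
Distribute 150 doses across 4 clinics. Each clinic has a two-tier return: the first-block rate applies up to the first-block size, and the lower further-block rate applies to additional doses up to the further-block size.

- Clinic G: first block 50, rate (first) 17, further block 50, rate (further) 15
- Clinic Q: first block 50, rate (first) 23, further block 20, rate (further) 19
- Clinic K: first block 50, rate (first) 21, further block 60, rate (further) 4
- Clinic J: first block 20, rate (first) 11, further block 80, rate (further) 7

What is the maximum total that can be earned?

3090

Treat each block as its own option and order by rate: Clinic Q/first 23 > Clinic K/first 21 > Clinic Q/second 19 > Clinic G/first 17 > Clinic G/second 15 > Clinic J/first 11 > Clinic J/second 7 > Clinic K/second 4.
Fill Clinic Q first block (50 at 23) → 100 left.
Clinic K/first (21): +50 → 50 left.
Fill Clinic Q second block (20 at 19) → 30 left.
30 remain; put them into Clinic G first at 17.
Total = 23×50 + 21×50 + 19×20 + 17×30 = 3090.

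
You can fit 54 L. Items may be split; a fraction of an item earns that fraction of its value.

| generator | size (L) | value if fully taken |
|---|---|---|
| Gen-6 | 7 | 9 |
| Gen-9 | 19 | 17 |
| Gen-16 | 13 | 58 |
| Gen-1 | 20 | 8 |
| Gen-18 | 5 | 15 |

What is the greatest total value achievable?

103

Best value per unit of size first: Gen-16 58/13≈4.46, Gen-18 15/5≈3, Gen-6 9/7≈1.29, Gen-9 17/19≈0.895, Gen-1 8/20≈0.4.
Take all of Gen-16 (13 L, value 58) ; 41 L left.
All 5 L of Gen-18 fit (value 15) ; 36 remain.
Gen-6: take in full, 7 L for value 9 ; 29 left.
All 19 L of Gen-9 fit (value 17) ; 10 remain.
Only 10 L remain; take 10/20 of Gen-1 for value 8×10/20 = 4.
Total value = 103.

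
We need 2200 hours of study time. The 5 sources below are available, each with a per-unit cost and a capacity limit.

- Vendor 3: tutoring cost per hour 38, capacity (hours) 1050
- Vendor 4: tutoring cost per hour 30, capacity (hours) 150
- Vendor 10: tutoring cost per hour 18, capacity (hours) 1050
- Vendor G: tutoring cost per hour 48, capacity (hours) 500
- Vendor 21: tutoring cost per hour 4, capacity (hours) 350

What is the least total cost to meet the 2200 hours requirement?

Fill from the cheapest source first.
Vendor 21 at 4: take all 350 hours ; 1850 still needed.
Vendor 10 (18): use full 1050 ; 800 hours to go.
Take 150 from Vendor 4 at 30 ; need 650 more.
Take 650 from Vendor 3 at 38 to finish.
Vendor G: unused.
Cost = 350×4 + 1050×18 + 150×30 + 650×38 = 49500.

49500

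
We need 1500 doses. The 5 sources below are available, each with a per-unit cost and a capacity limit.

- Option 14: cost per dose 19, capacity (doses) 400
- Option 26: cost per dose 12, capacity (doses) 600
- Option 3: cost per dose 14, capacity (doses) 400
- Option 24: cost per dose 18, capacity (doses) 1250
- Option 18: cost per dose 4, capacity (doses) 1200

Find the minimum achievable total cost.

Use sources in increasing cost order.
Take 1200 from Option 18 at 4 → need 300 more.
Take 300 from Option 26 at 12 to finish.
Option 3, Option 24, Option 14: unused.
Cost = 1200×4 + 300×12 = 8400.

8400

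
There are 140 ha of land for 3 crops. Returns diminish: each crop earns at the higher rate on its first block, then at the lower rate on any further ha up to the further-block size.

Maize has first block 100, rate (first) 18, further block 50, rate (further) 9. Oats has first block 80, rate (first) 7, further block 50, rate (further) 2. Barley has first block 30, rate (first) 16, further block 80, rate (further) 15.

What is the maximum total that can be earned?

Order all 6 blocks by rate: Maize/T1 18 > Barley/T1 16 > Barley/T2 15 > Maize/T2 9 > Oats/T1 7 > Oats/T2 2.
Maize/T1 (18): +100 ; 40 left.
Barley T1 at 16: fill all 30 ; 10 left.
Barley T2 at 15: only 10 left, fill 10.
Total = 18×100 + 16×30 + 15×10 = 2430.

2430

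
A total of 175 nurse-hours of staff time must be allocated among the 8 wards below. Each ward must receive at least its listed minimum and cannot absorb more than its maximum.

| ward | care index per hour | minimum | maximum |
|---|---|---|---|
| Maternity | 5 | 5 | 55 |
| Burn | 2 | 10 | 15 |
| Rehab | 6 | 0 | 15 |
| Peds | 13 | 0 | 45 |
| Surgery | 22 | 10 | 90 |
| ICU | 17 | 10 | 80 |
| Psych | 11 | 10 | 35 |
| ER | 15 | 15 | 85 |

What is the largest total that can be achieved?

Meeting every minimum uses 5+10+0+0+10+10+10+15 = 60 nurse-hours, leaving 115.
Rank by care index per hour: Surgery 22 > ICU 17 > ER 15 > Peds 13 > Psych 11 > Rehab 6 > Maternity 5 > Burn 2.
Surgery takes 80 more to reach its cap of 90 ; 35 left.
Only 35 left; ICU takes them to reach 45.
Total = 5×5 + 2×10 + 22×90 + 17×45 + 11×10 + 15×15 = 3125.

3125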